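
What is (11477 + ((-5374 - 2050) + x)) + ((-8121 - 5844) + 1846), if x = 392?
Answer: -7674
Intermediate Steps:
(11477 + ((-5374 - 2050) + x)) + ((-8121 - 5844) + 1846) = (11477 + ((-5374 - 2050) + 392)) + ((-8121 - 5844) + 1846) = (11477 + (-7424 + 392)) + (-13965 + 1846) = (11477 - 7032) - 12119 = 4445 - 12119 = -7674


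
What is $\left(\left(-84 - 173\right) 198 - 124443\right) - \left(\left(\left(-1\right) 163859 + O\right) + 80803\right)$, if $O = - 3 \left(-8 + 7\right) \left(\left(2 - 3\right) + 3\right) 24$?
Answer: $-92417$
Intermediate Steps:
$O = 144$ ($O = - 3 \left(- (-1 + 3)\right) 24 = - 3 \left(\left(-1\right) 2\right) 24 = \left(-3\right) \left(-2\right) 24 = 6 \cdot 24 = 144$)
$\left(\left(-84 - 173\right) 198 - 124443\right) - \left(\left(\left(-1\right) 163859 + O\right) + 80803\right) = \left(\left(-84 - 173\right) 198 - 124443\right) - \left(\left(\left(-1\right) 163859 + 144\right) + 80803\right) = \left(\left(-257\right) 198 - 124443\right) - \left(\left(-163859 + 144\right) + 80803\right) = \left(-50886 - 124443\right) - \left(-163715 + 80803\right) = -175329 - -82912 = -175329 + 82912 = -92417$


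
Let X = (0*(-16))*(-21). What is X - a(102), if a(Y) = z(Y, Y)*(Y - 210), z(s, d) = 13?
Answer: 1404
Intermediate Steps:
X = 0 (X = 0*(-21) = 0)
a(Y) = -2730 + 13*Y (a(Y) = 13*(Y - 210) = 13*(-210 + Y) = -2730 + 13*Y)
X - a(102) = 0 - (-2730 + 13*102) = 0 - (-2730 + 1326) = 0 - 1*(-1404) = 0 + 1404 = 1404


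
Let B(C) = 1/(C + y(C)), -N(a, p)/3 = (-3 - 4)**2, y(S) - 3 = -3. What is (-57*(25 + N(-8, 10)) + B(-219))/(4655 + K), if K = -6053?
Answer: -1522925/306162 ≈ -4.9742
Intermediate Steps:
y(S) = 0 (y(S) = 3 - 3 = 0)
N(a, p) = -147 (N(a, p) = -3*(-3 - 4)**2 = -3*(-7)**2 = -3*49 = -147)
B(C) = 1/C (B(C) = 1/(C + 0) = 1/C)
(-57*(25 + N(-8, 10)) + B(-219))/(4655 + K) = (-57*(25 - 147) + 1/(-219))/(4655 - 6053) = (-57*(-122) - 1/219)/(-1398) = (6954 - 1/219)*(-1/1398) = (1522925/219)*(-1/1398) = -1522925/306162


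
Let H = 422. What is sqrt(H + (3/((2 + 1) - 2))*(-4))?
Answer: sqrt(410) ≈ 20.248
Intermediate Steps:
sqrt(H + (3/((2 + 1) - 2))*(-4)) = sqrt(422 + (3/((2 + 1) - 2))*(-4)) = sqrt(422 + (3/(3 - 2))*(-4)) = sqrt(422 + (3/1)*(-4)) = sqrt(422 + (3*1)*(-4)) = sqrt(422 + 3*(-4)) = sqrt(422 - 12) = sqrt(410)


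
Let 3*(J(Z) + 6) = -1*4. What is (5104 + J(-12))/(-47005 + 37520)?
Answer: -3058/5691 ≈ -0.53734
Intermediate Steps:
J(Z) = -22/3 (J(Z) = -6 + (-1*4)/3 = -6 + (1/3)*(-4) = -6 - 4/3 = -22/3)
(5104 + J(-12))/(-47005 + 37520) = (5104 - 22/3)/(-47005 + 37520) = (15290/3)/(-9485) = (15290/3)*(-1/9485) = -3058/5691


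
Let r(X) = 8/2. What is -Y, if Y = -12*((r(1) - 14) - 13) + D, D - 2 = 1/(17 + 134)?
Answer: -41979/151 ≈ -278.01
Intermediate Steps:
r(X) = 4 (r(X) = 8*(1/2) = 4)
D = 303/151 (D = 2 + 1/(17 + 134) = 2 + 1/151 = 303/151 ≈ 2.0066)
Y = 41979/151 (Y = -12*((4 - 14) - 13) + 303/151 = -12*(-10 - 13) + 303/151 = -12*(-23) + 303/151 = 276 + 303/151 = 41979/151 ≈ 278.01)
-Y = -1*41979/151 = -41979/151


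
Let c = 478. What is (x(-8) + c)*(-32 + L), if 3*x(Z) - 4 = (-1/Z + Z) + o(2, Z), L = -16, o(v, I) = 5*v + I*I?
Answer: -24066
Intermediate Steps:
o(v, I) = I² + 5*v (o(v, I) = 5*v + I² = I² + 5*v)
x(Z) = 14/3 - 1/(3*Z) + Z/3 + Z²/3 (x(Z) = 4/3 + ((-1/Z + Z) + (Z² + 5*2))/3 = 4/3 + ((Z - 1/Z) + (Z² + 10))/3 = 4/3 + ((Z - 1/Z) + (10 + Z²))/3 = 4/3 + (10 + Z + Z² - 1/Z)/3 = 4/3 + (10/3 - 1/(3*Z) + Z/3 + Z²/3) = 14/3 - 1/(3*Z) + Z/3 + Z²/3)
(x(-8) + c)*(-32 + L) = ((⅓)*(-1 - 8*(14 - 8 + (-8)²))/(-8) + 478)*(-32 - 16) = ((⅓)*(-⅛)*(-1 - 8*(14 - 8 + 64)) + 478)*(-48) = ((⅓)*(-⅛)*(-1 - 8*70) + 478)*(-48) = ((⅓)*(-⅛)*(-1 - 560) + 478)*(-48) = ((⅓)*(-⅛)*(-561) + 478)*(-48) = (187/8 + 478)*(-48) = (4011/8)*(-48) = -24066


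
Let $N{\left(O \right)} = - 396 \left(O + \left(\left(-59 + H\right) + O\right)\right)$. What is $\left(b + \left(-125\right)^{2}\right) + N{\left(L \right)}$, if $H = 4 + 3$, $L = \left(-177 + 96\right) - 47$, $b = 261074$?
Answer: $398667$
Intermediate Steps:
$L = -128$ ($L = -81 - 47 = -128$)
$H = 7$
$N{\left(O \right)} = 20592 - 792 O$ ($N{\left(O \right)} = - 396 \left(O + \left(\left(-59 + 7\right) + O\right)\right) = - 396 \left(O + \left(-52 + O\right)\right) = - 396 \left(-52 + 2 O\right) = 20592 - 792 O$)
$\left(b + \left(-125\right)^{2}\right) + N{\left(L \right)} = \left(261074 + \left(-125\right)^{2}\right) + \left(20592 - -101376\right) = \left(261074 + 15625\right) + \left(20592 + 101376\right) = 276699 + 121968 = 398667$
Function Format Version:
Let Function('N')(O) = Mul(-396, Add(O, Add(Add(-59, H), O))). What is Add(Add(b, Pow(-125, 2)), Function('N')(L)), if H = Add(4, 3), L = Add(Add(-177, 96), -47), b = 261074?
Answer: 398667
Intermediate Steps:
L = -128 (L = Add(-81, -47) = -128)
H = 7
Function('N')(O) = Add(20592, Mul(-792, O)) (Function('N')(O) = Mul(-396, Add(O, Add(Add(-59, 7), O))) = Mul(-396, Add(O, Add(-52, O))) = Mul(-396, Add(-52, Mul(2, O))) = Add(20592, Mul(-792, O)))
Add(Add(b, Pow(-125, 2)), Function('N')(L)) = Add(Add(261074, Pow(-125, 2)), Add(20592, Mul(-792, -128))) = Add(Add(261074, 15625), Add(20592, 101376)) = Add(276699, 121968) = 398667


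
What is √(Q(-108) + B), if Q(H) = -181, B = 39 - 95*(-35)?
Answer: √3183 ≈ 56.418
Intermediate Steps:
B = 3364 (B = 39 + 3325 = 3364)
√(Q(-108) + B) = √(-181 + 3364) = √3183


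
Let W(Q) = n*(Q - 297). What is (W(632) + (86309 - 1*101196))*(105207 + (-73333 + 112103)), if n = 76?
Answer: 1522268821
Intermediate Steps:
W(Q) = -22572 + 76*Q (W(Q) = 76*(Q - 297) = 76*(-297 + Q) = -22572 + 76*Q)
(W(632) + (86309 - 1*101196))*(105207 + (-73333 + 112103)) = ((-22572 + 76*632) + (86309 - 1*101196))*(105207 + (-73333 + 112103)) = ((-22572 + 48032) + (86309 - 101196))*(105207 + 38770) = (25460 - 14887)*143977 = 10573*143977 = 1522268821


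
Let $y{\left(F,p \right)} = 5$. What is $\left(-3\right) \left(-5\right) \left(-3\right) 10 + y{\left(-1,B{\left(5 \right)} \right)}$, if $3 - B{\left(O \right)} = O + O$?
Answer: $-445$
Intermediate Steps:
$B{\left(O \right)} = 3 - 2 O$ ($B{\left(O \right)} = 3 - \left(O + O\right) = 3 - 2 O$)
$\left(-3\right) \left(-5\right) \left(-3\right) 10 + y{\left(-1,B{\left(5 \right)} \right)} = \left(-3\right) \left(-5\right) \left(-3\right) 10 + 5 = 15 \left(-3\right) 10 + 5 = \left(-45\right) 10 + 5 = -450 + 5 = -445$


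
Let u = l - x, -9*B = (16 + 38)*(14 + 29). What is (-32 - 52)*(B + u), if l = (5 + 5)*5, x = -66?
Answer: 11928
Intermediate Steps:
l = 50 (l = 10*5 = 50)
B = -258 (B = -(16 + 38)*(14 + 29)/9 = -6*43 = -⅑*2322 = -258)
u = 116 (u = 50 - 1*(-66) = 50 + 66 = 116)
(-32 - 52)*(B + u) = (-32 - 52)*(-258 + 116) = -84*(-142) = 11928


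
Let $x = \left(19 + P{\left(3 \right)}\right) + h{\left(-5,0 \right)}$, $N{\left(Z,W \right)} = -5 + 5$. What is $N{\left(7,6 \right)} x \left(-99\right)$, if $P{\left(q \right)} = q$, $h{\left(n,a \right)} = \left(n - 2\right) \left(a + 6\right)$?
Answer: $0$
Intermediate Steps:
$N{\left(Z,W \right)} = 0$
$h{\left(n,a \right)} = \left(-2 + n\right) \left(6 + a\right)$
$x = -20$ ($x = \left(19 + 3\right) + \left(-12 - 0 + 6 \left(-5\right) + 0 \left(-5\right)\right) = 22 + \left(-12 + 0 - 30 + 0\right) = 22 - 42 = -20$)
$N{\left(7,6 \right)} x \left(-99\right) = 0 \left(-20\right) \left(-99\right) = 0 \left(-99\right) = 0$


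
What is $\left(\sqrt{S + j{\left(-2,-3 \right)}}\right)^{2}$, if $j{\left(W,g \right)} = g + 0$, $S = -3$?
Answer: $-6$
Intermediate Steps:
$j{\left(W,g \right)} = g$
$\left(\sqrt{S + j{\left(-2,-3 \right)}}\right)^{2} = \left(\sqrt{-3 - 3}\right)^{2} = \left(\sqrt{-6}\right)^{2} = \left(i \sqrt{6}\right)^{2} = -6$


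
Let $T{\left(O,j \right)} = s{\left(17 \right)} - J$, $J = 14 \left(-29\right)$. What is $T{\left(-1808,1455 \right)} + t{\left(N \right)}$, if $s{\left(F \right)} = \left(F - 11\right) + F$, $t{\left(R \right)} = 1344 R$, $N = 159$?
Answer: $214125$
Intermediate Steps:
$s{\left(F \right)} = -11 + 2 F$ ($s{\left(F \right)} = \left(-11 + F\right) + F = -11 + 2 F$)
$J = -406$
$T{\left(O,j \right)} = 429$ ($T{\left(O,j \right)} = \left(-11 + 2 \cdot 17\right) - -406 = \left(-11 + 34\right) + 406 = 23 + 406 = 429$)
$T{\left(-1808,1455 \right)} + t{\left(N \right)} = 429 + 1344 \cdot 159 = 429 + 213696 = 214125$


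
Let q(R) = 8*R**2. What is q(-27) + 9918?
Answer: 15750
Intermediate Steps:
q(-27) + 9918 = 8*(-27)**2 + 9918 = 8*729 + 9918 = 5832 + 9918 = 15750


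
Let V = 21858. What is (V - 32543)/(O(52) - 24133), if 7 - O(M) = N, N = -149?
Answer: 10685/23977 ≈ 0.44564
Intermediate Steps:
O(M) = 156 (O(M) = 7 - 1*(-149) = 7 + 149 = 156)
(V - 32543)/(O(52) - 24133) = (21858 - 32543)/(156 - 24133) = -10685/(-23977) = -10685*(-1/23977) = 10685/23977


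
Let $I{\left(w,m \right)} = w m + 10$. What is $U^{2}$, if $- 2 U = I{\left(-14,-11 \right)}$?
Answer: $6724$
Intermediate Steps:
$I{\left(w,m \right)} = 10 + m w$ ($I{\left(w,m \right)} = m w + 10 = 10 + m w$)
$U = -82$ ($U = - \frac{10 - -154}{2} = - \frac{10 + 154}{2} = \left(- \frac{1}{2}\right) 164 = -82$)
$U^{2} = \left(-82\right)^{2} = 6724$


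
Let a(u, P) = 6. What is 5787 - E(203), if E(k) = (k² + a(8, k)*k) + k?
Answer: -36843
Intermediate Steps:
E(k) = k² + 7*k (E(k) = (k² + 6*k) + k = k² + 7*k)
5787 - E(203) = 5787 - 203*(7 + 203) = 5787 - 203*210 = 5787 - 1*42630 = 5787 - 42630 = -36843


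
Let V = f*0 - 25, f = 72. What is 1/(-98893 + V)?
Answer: -1/98918 ≈ -1.0109e-5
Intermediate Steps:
V = -25 (V = 72*0 - 25 = 0 - 25 = -25)
1/(-98893 + V) = 1/(-98893 - 25) = 1/(-98918) = -1/98918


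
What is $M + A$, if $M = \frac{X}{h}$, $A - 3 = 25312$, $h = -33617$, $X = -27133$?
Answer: $\frac{851041488}{33617} \approx 25316.0$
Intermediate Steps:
$A = 25315$ ($A = 3 + 25312 = 25315$)
$M = \frac{27133}{33617}$ ($M = - \frac{27133}{-33617} = \left(-27133\right) \left(- \frac{1}{33617}\right) = \frac{27133}{33617} \approx 0.80712$)
$M + A = \frac{27133}{33617} + 25315 = \frac{851041488}{33617}$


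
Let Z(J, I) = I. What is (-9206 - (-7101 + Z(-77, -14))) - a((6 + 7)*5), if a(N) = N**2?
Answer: -6316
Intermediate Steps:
(-9206 - (-7101 + Z(-77, -14))) - a((6 + 7)*5) = (-9206 - (-7101 - 14)) - ((6 + 7)*5)**2 = (-9206 - 1*(-7115)) - (13*5)**2 = (-9206 + 7115) - 1*65**2 = -2091 - 1*4225 = -2091 - 4225 = -6316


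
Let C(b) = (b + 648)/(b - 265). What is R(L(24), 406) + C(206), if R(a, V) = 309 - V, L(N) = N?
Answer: -6577/59 ≈ -111.47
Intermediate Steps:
C(b) = (648 + b)/(-265 + b)
R(L(24), 406) + C(206) = (309 - 1*406) + (648 + 206)/(-265 + 206) = (309 - 406) + 854/(-59) = -97 - 1/59*854 = -97 - 854/59 = -6577/59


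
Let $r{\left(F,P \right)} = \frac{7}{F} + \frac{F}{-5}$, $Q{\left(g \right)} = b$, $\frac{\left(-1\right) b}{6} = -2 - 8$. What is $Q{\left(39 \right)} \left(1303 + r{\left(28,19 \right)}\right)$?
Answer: $77859$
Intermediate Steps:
$b = 60$ ($b = - 6 \left(-2 - 8\right) = \left(-6\right) \left(-10\right) = 60$)
$Q{\left(g \right)} = 60$
$r{\left(F,P \right)} = \frac{7}{F} - \frac{F}{5}$ ($r{\left(F,P \right)} = \frac{7}{F} + F \left(- \frac{1}{5}\right) = \frac{7}{F} - \frac{F}{5}$)
$Q{\left(39 \right)} \left(1303 + r{\left(28,19 \right)}\right) = 60 \left(1303 + \left(\frac{7}{28} - \frac{28}{5}\right)\right) = 60 \left(1303 + \left(7 \cdot \frac{1}{28} - \frac{28}{5}\right)\right) = 60 \left(1303 + \left(\frac{1}{4} - \frac{28}{5}\right)\right) = 60 \left(1303 - \frac{107}{20}\right) = 60 \cdot \frac{25953}{20} = 77859$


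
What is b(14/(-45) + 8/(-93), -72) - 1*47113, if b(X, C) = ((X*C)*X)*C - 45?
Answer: -1113328326/24025 ≈ -46340.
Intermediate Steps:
b(X, C) = -45 + C²*X² (b(X, C) = ((C*X)*X)*C - 45 = (C*X²)*C - 45 = C²*X² - 45 = -45 + C²*X²)
b(14/(-45) + 8/(-93), -72) - 1*47113 = (-45 + (-72)²*(14/(-45) + 8/(-93))²) - 1*47113 = (-45 + 5184*(14*(-1/45) + 8*(-1/93))²) - 47113 = (-45 + 5184*(-14/45 - 8/93)²) - 47113 = (-45 + 5184*(-554/1395)²) - 47113 = (-45 + 5184*(306916/1946025)) - 47113 = (-45 + 19642624/24025) - 47113 = 18561499/24025 - 47113 = -1113328326/24025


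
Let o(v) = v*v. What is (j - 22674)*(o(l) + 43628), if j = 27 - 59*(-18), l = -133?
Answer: -1323527445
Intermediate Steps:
o(v) = v²
j = 1089 (j = 27 + 1062 = 1089)
(j - 22674)*(o(l) + 43628) = (1089 - 22674)*((-133)² + 43628) = -21585*(17689 + 43628) = -21585*61317 = -1323527445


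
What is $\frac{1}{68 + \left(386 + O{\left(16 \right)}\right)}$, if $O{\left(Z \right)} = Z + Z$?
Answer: $\frac{1}{486} \approx 0.0020576$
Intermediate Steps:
$O{\left(Z \right)} = 2 Z$
$\frac{1}{68 + \left(386 + O{\left(16 \right)}\right)} = \frac{1}{68 + \left(386 + 2 \cdot 16\right)} = \frac{1}{68 + \left(386 + 32\right)} = \frac{1}{68 + 418} = \frac{1}{486}$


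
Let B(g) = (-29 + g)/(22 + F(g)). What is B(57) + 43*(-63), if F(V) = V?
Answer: -213983/79 ≈ -2708.6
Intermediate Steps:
B(g) = (-29 + g)/(22 + g)
B(57) + 43*(-63) = (-29 + 57)/(22 + 57) + 43*(-63) = 28/79 - 2709 = -213983/79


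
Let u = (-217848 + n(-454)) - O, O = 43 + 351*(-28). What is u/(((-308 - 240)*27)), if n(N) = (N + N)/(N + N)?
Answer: 3853/274 ≈ 14.062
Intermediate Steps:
n(N) = 1 (n(N) = (2*N)/((2*N)) = (2*N)*(1/(2*N)) = 1)
O = -9785 (O = 43 - 9828 = -9785)
u = -208062 (u = (-217848 + 1) - 1*(-9785) = -217847 + 9785 = -208062)
u/(((-308 - 240)*27)) = -208062*1/(27*(-308 - 240)) = -208062/((-548*27)) = -208062/(-14796) = -208062*(-1/14796) = 3853/274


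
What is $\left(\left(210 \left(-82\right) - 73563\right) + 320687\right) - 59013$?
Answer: $170891$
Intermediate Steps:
$\left(\left(210 \left(-82\right) - 73563\right) + 320687\right) - 59013 = \left(\left(-17220 - 73563\right) + 320687\right) - 59013 = \left(-90783 + 320687\right) - 59013 = 229904 - 59013 = 170891$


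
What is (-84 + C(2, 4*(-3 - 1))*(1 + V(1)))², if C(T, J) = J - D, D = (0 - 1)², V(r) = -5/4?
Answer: 101761/16 ≈ 6360.1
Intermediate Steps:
V(r) = -5/4 (V(r) = -5*¼ = -5/4)
D = 1 (D = (-1)² = 1)
C(T, J) = -1 + J (C(T, J) = J - 1*1 = J - 1 = -1 + J)
(-84 + C(2, 4*(-3 - 1))*(1 + V(1)))² = (-84 + (-1 + 4*(-3 - 1))*(1 - 5/4))² = (-84 + (-1 + 4*(-4))*(-¼))² = (-84 + (-1 - 16)*(-¼))² = (-84 - 17*(-¼))² = (-84 + 17/4)² = (-319/4)² = 101761/16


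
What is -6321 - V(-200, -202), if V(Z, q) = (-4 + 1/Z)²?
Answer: -253481601/40000 ≈ -6337.0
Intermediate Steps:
-6321 - V(-200, -202) = -6321 - (-1 + 4*(-200))²/(-200)² = -6321 - (-1 - 800)²/40000 = -6321 - (-801)²/40000 = -6321 - 641601/40000 = -253481601/40000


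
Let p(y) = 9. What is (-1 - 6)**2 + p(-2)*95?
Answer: 904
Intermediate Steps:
(-1 - 6)**2 + p(-2)*95 = (-1 - 6)**2 + 9*95 = (-7)**2 + 855 = 49 + 855 = 904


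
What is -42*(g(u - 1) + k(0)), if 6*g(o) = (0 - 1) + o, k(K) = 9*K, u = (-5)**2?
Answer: -161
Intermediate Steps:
u = 25
g(o) = -1/6 + o/6 (g(o) = ((0 - 1) + o)/6 = (-1 + o)/6 = -1/6 + o/6)
-42*(g(u - 1) + k(0)) = -42*((-1/6 + (25 - 1)/6) + 9*0) = -42*((-1/6 + (1/6)*24) + 0) = -42*((-1/6 + 4) + 0) = -42*(23/6 + 0) = -42*23/6 = -161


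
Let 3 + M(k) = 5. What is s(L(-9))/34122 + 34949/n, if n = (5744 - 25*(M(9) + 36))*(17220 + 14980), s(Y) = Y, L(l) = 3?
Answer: 5871029/18678382800 ≈ 0.00031432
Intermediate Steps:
M(k) = 2 (M(k) = -3 + 5 = 2)
n = 154366800 (n = (5744 - 25*(2 + 36))*(17220 + 14980) = (5744 - 25*38)*32200 = (5744 - 950)*32200 = 4794*32200 = 154366800)
s(L(-9))/34122 + 34949/n = 3/34122 + 34949/154366800 = 3*(1/34122) + 34949*(1/154366800) = 1/11374 + 34949/154366800 = 5871029/18678382800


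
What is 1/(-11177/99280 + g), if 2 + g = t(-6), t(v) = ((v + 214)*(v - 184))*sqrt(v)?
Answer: -20822689360/92365260495665769169 + 389529607168000*I*sqrt(6)/92365260495665769169 ≈ -2.2544e-10 + 1.033e-5*I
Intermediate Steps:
t(v) = sqrt(v)*(-184 + v)*(214 + v) (t(v) = ((214 + v)*(-184 + v))*sqrt(v) = ((-184 + v)*(214 + v))*sqrt(v) = sqrt(v)*(-184 + v)*(214 + v))
g = -2 - 39520*I*sqrt(6) (g = -2 + sqrt(-6)*(-39376 + (-6)**2 + 30*(-6)) = -2 + (I*sqrt(6))*(-39376 + 36 - 180) = -2 + (I*sqrt(6))*(-39520) = -2 - 39520*I*sqrt(6) ≈ -2.0 - 96804.0*I)
1/(-11177/99280 + g) = 1/(-11177/99280 + (-2 - 39520*I*sqrt(6))) = 1/(-209737/99280 - 39520*I*sqrt(6))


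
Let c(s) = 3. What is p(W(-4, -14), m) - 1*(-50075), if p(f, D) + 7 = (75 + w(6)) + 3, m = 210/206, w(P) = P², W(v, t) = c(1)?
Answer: 50182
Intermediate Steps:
W(v, t) = 3
m = 105/103 (m = 210*(1/206) = 105/103 ≈ 1.0194)
p(f, D) = 107 (p(f, D) = -7 + ((75 + 6²) + 3) = -7 + ((75 + 36) + 3) = -7 + (111 + 3) = -7 + 114 = 107)
p(W(-4, -14), m) - 1*(-50075) = 107 - 1*(-50075) = 107 + 50075 = 50182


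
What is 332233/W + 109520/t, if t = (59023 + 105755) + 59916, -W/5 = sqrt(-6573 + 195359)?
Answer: 54760/112347 - 332233*sqrt(188786)/943930 ≈ -152.44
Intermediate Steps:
W = -5*sqrt(188786) (W = -5*sqrt(-6573 + 195359) = -5*sqrt(188786) ≈ -2172.5)
t = 224694 (t = 164778 + 59916 = 224694)
332233/W + 109520/t = 332233/((-5*sqrt(188786))) + 109520/224694 = 332233*(-sqrt(188786)/943930) + 109520*(1/224694) = -332233*sqrt(188786)/943930 + 54760/112347 = 54760/112347 - 332233*sqrt(188786)/943930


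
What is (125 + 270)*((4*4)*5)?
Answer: 31600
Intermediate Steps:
(125 + 270)*((4*4)*5) = 395*(16*5) = 395*80 = 31600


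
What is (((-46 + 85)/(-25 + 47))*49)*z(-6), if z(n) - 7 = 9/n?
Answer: 1911/4 ≈ 477.75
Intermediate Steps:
z(n) = 7 + 9/n
(((-46 + 85)/(-25 + 47))*49)*z(-6) = (((-46 + 85)/(-25 + 47))*49)*(7 + 9/(-6)) = ((39/22)*49)*(7 + 9*(-1/6)) = ((39*(1/22))*49)*(7 - 3/2) = ((39/22)*49)*(11/2) = (1911/22)*(11/2) = 1911/4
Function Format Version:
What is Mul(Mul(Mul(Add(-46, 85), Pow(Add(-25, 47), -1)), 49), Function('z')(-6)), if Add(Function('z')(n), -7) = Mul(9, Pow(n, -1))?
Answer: Rational(1911, 4) ≈ 477.75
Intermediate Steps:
Function('z')(n) = Add(7, Mul(9, Pow(n, -1)))
Mul(Mul(Mul(Add(-46, 85), Pow(Add(-25, 47), -1)), 49), Function('z')(-6)) = Mul(Mul(Mul(Add(-46, 85), Pow(Add(-25, 47), -1)), 49), Add(7, Mul(9, Pow(-6, -1)))) = Mul(Mul(Mul(39, Pow(22, -1)), 49), Add(7, Mul(9, Rational(-1, 6)))) = Mul(Mul(Mul(39, Rational(1, 22)), 49), Add(7, Rational(-3, 2))) = Mul(Mul(Rational(39, 22), 49), Rational(11, 2)) = Mul(Rational(1911, 22), Rational(11, 2)) = Rational(1911, 4)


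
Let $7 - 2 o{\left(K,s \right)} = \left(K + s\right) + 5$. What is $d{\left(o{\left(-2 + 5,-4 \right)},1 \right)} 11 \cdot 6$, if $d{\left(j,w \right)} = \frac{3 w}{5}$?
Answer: $\frac{198}{5} \approx 39.6$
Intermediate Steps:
$o{\left(K,s \right)} = 1 - \frac{K}{2} - \frac{s}{2}$ ($o{\left(K,s \right)} = \frac{7}{2} - \frac{\left(K + s\right) + 5}{2} = \frac{7}{2} - \frac{5 + K + s}{2} = \frac{7}{2} - \left(\frac{5}{2} + \frac{K}{2} + \frac{s}{2}\right) = 1 - \frac{K}{2} - \frac{s}{2}$)
$d{\left(j,w \right)} = \frac{3 w}{5}$ ($d{\left(j,w \right)} = 3 w \frac{1}{5} = \frac{3 w}{5}$)
$d{\left(o{\left(-2 + 5,-4 \right)},1 \right)} 11 \cdot 6 = \frac{3}{5} \cdot 1 \cdot 11 \cdot 6 = \frac{3}{5} \cdot 11 \cdot 6 = \frac{33}{5} \cdot 6 = \frac{198}{5}$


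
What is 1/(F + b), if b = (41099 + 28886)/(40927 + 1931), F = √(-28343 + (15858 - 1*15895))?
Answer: 599883426/10426702718909 - 3673616328*I*√7095/52133513594545 ≈ 5.7533e-5 - 0.0059354*I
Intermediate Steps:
F = 2*I*√7095 (F = √(-28343 + (15858 - 15895)) = √(-28343 - 37) = √(-28380) = 2*I*√7095 ≈ 168.46*I)
b = 69985/42858 ≈ 1.6329
1/(F + b) = 1/(2*I*√7095 + 69985/42858) = 1/(69985/42858 + 2*I*√7095)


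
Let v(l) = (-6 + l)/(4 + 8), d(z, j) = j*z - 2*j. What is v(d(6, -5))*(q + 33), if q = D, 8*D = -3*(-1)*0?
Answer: -143/2 ≈ -71.500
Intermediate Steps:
d(z, j) = -2*j + j*z
D = 0 (D = (-3*(-1)*0)/8 = (3*0)/8 = (⅛)*0 = 0)
v(l) = -½ + l/12 (v(l) = (-6 + l)/12 = (-6 + l)*(1/12) = -½ + l/12)
q = 0
v(d(6, -5))*(q + 33) = (-½ + (-5*(-2 + 6))/12)*(0 + 33) = (-½ + (-5*4)/12)*33 = (-½ + (1/12)*(-20))*33 = (-½ - 5/3)*33 = -13/6*33 = -143/2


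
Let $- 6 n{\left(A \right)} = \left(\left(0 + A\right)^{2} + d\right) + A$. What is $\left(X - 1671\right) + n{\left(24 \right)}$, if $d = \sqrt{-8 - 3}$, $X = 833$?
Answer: $-938 - \frac{i \sqrt{11}}{6} \approx -938.0 - 0.55277 i$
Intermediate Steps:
$d = i \sqrt{11}$ ($d = \sqrt{-11} = i \sqrt{11} \approx 3.3166 i$)
$n{\left(A \right)} = - \frac{A}{6} - \frac{A^{2}}{6} - \frac{i \sqrt{11}}{6}$ ($n{\left(A \right)} = - \frac{\left(\left(0 + A\right)^{2} + i \sqrt{11}\right) + A}{6} = - \frac{\left(A^{2} + i \sqrt{11}\right) + A}{6} = - \frac{A + A^{2} + i \sqrt{11}}{6} = - \frac{A}{6} - \frac{A^{2}}{6} - \frac{i \sqrt{11}}{6}$)
$\left(X - 1671\right) + n{\left(24 \right)} = \left(833 - 1671\right) - \left(4 + 96 + \frac{i \sqrt{11}}{6}\right) = -838 - \left(100 + \frac{i \sqrt{11}}{6}\right) = -938 - \frac{i \sqrt{11}}{6}$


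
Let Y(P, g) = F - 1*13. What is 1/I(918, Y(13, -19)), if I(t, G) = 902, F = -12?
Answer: 1/902 ≈ 0.0011086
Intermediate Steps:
Y(P, g) = -25 (Y(P, g) = -12 - 1*13 = -12 - 13 = -25)
1/I(918, Y(13, -19)) = 1/902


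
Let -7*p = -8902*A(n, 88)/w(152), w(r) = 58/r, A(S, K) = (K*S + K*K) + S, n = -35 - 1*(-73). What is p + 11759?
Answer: 7529704629/203 ≈ 3.7092e+7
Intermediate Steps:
n = 38 (n = -35 + 73 = 38)
A(S, K) = S + K**2 + K*S (A(S, K) = (K*S + K**2) + S = (K**2 + K*S) + S = S + K**2 + K*S)
p = 7527317552/203 (p = -(-8902)/(7*((58/152)/(38 + 88**2 + 88*38))) = -(-8902)/(7*((58*(1/152))/(38 + 7744 + 3344))) = -(-8902)/(7*((29/76)/11126)) = -(-8902)/(7*((29/76)*(1/11126))) = -(-8902)/(7*29/845576) = -(-8902)*845576/(7*29) = -1/7*(-7527317552/29) = 7527317552/203 ≈ 3.7080e+7)
p + 11759 = 7527317552/203 + 11759 = 7529704629/203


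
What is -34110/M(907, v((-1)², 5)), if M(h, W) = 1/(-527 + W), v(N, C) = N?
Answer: 17941860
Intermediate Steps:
-34110/M(907, v((-1)², 5)) = -34110/(1/(-527 + (-1)²)) = -34110/(1/(-527 + 1)) = -34110/(1/(-526)) = -34110/(-1/526) = -34110*(-526) = 17941860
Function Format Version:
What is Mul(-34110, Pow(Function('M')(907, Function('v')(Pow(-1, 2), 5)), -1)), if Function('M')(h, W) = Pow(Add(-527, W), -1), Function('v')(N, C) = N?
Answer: 17941860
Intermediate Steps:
Mul(-34110, Pow(Function('M')(907, Function('v')(Pow(-1, 2), 5)), -1)) = Mul(-34110, Pow(Pow(Add(-527, Pow(-1, 2)), -1), -1)) = Mul(-34110, Pow(Pow(Add(-527, 1), -1), -1)) = Mul(-34110, Pow(Pow(-526, -1), -1)) = Mul(-34110, Pow(Rational(-1, 526), -1)) = Mul(-34110, -526) = 17941860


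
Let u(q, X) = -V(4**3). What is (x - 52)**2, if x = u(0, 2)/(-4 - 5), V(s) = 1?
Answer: 218089/81 ≈ 2692.5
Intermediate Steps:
u(q, X) = -1 (u(q, X) = -1*1 = -1)
x = 1/9 (x = -1/(-4 - 5) = -1/(-9) = -1*(-1/9) = 1/9 ≈ 0.11111)
(x - 52)**2 = (1/9 - 52)**2 = (-467/9)**2 = 218089/81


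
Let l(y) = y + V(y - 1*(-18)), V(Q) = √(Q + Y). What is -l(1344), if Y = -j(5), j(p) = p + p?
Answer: -1344 - 26*√2 ≈ -1380.8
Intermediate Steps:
j(p) = 2*p
Y = -10 (Y = -2*5 = -1*10 = -10)
V(Q) = √(-10 + Q) (V(Q) = √(Q - 10) = √(-10 + Q))
l(y) = y + √(8 + y) (l(y) = y + √(-10 + (y - 1*(-18))) = y + √(-10 + (y + 18)) = y + √(-10 + (18 + y)) = y + √(8 + y))
-l(1344) = -(1344 + √(8 + 1344)) = -(1344 + √1352) = -(1344 + 26*√2) = -1344 - 26*√2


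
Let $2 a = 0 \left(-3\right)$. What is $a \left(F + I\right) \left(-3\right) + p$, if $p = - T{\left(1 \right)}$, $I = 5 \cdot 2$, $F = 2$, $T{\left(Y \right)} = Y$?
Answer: $-1$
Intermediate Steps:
$a = 0$ ($a = \frac{0 \left(-3\right)}{2} = \frac{1}{2} \cdot 0 = 0$)
$I = 10$
$p = -1$ ($p = \left(-1\right) 1 = -1$)
$a \left(F + I\right) \left(-3\right) + p = 0 \left(2 + 10\right) \left(-3\right) - 1 = 0 \cdot 12 \left(-3\right) - 1 = 0 \left(-36\right) - 1 = 0 - 1 = -1$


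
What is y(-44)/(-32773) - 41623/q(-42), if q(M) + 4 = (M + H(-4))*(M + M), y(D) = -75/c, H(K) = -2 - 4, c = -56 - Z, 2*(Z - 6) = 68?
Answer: -10912909807/1056077152 ≈ -10.333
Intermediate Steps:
Z = 40 (Z = 6 + (1/2)*68 = 6 + 34 = 40)
c = -96 (c = -56 - 1*40 = -56 - 40 = -96)
H(K) = -6
y(D) = 25/32 (y(D) = -75/(-96) = -75*(-1/96) = 25/32)
q(M) = -4 + 2*M*(-6 + M) (q(M) = -4 + (M - 6)*(M + M) = -4 + (-6 + M)*(2*M) = -4 + 2*M*(-6 + M))
y(-44)/(-32773) - 41623/q(-42) = (25/32)/(-32773) - 41623/(-4 - 12*(-42) + 2*(-42)**2) = (25/32)*(-1/32773) - 41623/(-4 + 504 + 2*1764) = -25/1048736 - 41623/(-4 + 504 + 3528) = -25/1048736 - 41623/4028 = -10912909807/1056077152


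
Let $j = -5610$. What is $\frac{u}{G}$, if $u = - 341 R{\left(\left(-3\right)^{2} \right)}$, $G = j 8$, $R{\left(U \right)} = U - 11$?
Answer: $- \frac{31}{2040} \approx -0.015196$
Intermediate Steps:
$R{\left(U \right)} = -11 + U$
$G = -44880$ ($G = \left(-5610\right) 8 = -44880$)
$u = 682$ ($u = - 341 \left(-11 + \left(-3\right)^{2}\right) = - 341 \left(-11 + 9\right) = \left(-341\right) \left(-2\right) = 682$)
$\frac{u}{G} = \frac{682}{-44880} = 682 \left(- \frac{1}{44880}\right) = - \frac{31}{2040}$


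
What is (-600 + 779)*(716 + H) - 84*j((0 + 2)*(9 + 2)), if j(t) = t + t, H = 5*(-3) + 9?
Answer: 123394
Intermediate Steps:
H = -6 (H = -15 + 9 = -6)
j(t) = 2*t
(-600 + 779)*(716 + H) - 84*j((0 + 2)*(9 + 2)) = (-600 + 779)*(716 - 6) - 168*(0 + 2)*(9 + 2) = 179*710 - 168*2*11 = 127090 - 168*22 = 127090 - 84*44 = 127090 - 3696 = 123394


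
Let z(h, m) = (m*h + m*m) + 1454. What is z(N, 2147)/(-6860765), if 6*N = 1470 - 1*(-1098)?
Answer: -5529979/6860765 ≈ -0.80603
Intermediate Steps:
N = 428 (N = (1470 - 1*(-1098))/6 = (1470 + 1098)/6 = (⅙)*2568 = 428)
z(h, m) = 1454 + m² + h*m (z(h, m) = (h*m + m²) + 1454 = (m² + h*m) + 1454 = 1454 + m² + h*m)
z(N, 2147)/(-6860765) = (1454 + 2147² + 428*2147)/(-6860765) = (1454 + 4609609 + 918916)*(-1/6860765) = 5529979*(-1/6860765) = -5529979/6860765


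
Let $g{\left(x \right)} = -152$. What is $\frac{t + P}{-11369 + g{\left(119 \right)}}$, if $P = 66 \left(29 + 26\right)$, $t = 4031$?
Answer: $- \frac{7661}{11521} \approx -0.66496$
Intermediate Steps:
$P = 3630$ ($P = 66 \cdot 55 = 3630$)
$\frac{t + P}{-11369 + g{\left(119 \right)}} = \frac{4031 + 3630}{-11369 - 152} = \frac{7661}{-11521} = 7661 \left(- \frac{1}{11521}\right) = - \frac{7661}{11521}$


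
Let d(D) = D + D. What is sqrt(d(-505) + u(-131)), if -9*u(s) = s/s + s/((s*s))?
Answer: 2*I*sqrt(39002630)/393 ≈ 31.782*I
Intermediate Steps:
d(D) = 2*D
u(s) = -1/9 - 1/(9*s) (u(s) = -(s/s + s/((s*s)))/9 = -(1 + s/(s**2))/9 = -(1 + s/s**2)/9 = -(1 + 1/s)/9 = -1/9 - 1/(9*s))
sqrt(d(-505) + u(-131)) = sqrt(2*(-505) + (1/9)*(-1 - 1*(-131))/(-131)) = sqrt(-1010 + (1/9)*(-1/131)*(-1 + 131)) = sqrt(-1010 + (1/9)*(-1/131)*130) = sqrt(-1010 - 130/1179) = sqrt(-1190920/1179) = 2*I*sqrt(39002630)/393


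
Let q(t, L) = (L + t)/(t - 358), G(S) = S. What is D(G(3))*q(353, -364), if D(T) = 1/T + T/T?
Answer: 44/15 ≈ 2.9333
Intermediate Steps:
q(t, L) = (L + t)/(-358 + t)
D(T) = 1 + 1/T (D(T) = 1/T + 1 = 1 + 1/T)
D(G(3))*q(353, -364) = ((1 + 3)/3)*((-364 + 353)/(-358 + 353)) = ((1/3)*4)*(-11/(-5)) = 4*(-1/5*(-11))/3 = (4/3)*(11/5) = 44/15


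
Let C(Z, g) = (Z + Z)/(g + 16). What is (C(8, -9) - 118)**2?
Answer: 656100/49 ≈ 13390.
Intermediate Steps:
C(Z, g) = 2*Z/(16 + g) (C(Z, g) = (2*Z)/(16 + g) = 2*Z/(16 + g))
(C(8, -9) - 118)**2 = (2*8/(16 - 9) - 118)**2 = (2*8/7 - 118)**2 = (2*8*(1/7) - 118)**2 = (16/7 - 118)**2 = (-810/7)**2 = 656100/49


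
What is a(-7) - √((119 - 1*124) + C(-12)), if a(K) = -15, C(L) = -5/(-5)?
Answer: -15 - 2*I ≈ -15.0 - 2.0*I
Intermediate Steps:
C(L) = 1 (C(L) = -5*(-⅕) = 1)
a(-7) - √((119 - 1*124) + C(-12)) = -15 - √((119 - 1*124) + 1) = -15 - √((119 - 124) + 1) = -15 - √(-5 + 1) = -15 - √(-4) = -15 - 2*I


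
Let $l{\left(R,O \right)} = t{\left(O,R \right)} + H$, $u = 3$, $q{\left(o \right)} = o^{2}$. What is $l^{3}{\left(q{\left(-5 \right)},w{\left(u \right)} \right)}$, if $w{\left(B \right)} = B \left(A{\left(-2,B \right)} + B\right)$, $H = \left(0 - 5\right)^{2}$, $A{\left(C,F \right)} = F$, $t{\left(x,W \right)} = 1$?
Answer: $17576$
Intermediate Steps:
$H = 25$ ($H = \left(-5\right)^{2} = 25$)
$w{\left(B \right)} = 2 B^{2}$ ($w{\left(B \right)} = B \left(B + B\right) = B 2 B = 2 B^{2}$)
$l{\left(R,O \right)} = 26$ ($l{\left(R,O \right)} = 1 + 25 = 26$)
$l^{3}{\left(q{\left(-5 \right)},w{\left(u \right)} \right)} = 26^{3} = 17576$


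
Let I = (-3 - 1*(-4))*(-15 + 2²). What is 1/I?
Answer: -1/11 ≈ -0.090909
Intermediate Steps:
I = -11 (I = (-3 + 4)*(-15 + 4) = 1*(-11) = -11)
1/I = 1/(-11) = -1/11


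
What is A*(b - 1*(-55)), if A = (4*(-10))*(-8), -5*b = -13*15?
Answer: 30080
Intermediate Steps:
b = 39 (b = -(-13)*15/5 = -1/5*(-195) = 39)
A = 320 (A = -40*(-8) = 320)
A*(b - 1*(-55)) = 320*(39 - 1*(-55)) = 320*(39 + 55) = 320*94 = 30080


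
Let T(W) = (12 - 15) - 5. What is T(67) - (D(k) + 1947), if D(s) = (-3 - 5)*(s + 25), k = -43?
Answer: -2099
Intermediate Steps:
D(s) = -200 - 8*s (D(s) = -8*(25 + s) = -200 - 8*s)
T(W) = -8 (T(W) = -3 - 5 = -8)
T(67) - (D(k) + 1947) = -8 - ((-200 - 8*(-43)) + 1947) = -8 - ((-200 + 344) + 1947) = -8 - (144 + 1947) = -8 - 1*2091 = -8 - 2091 = -2099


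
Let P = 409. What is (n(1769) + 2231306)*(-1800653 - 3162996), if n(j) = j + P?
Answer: -11086230623116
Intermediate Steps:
n(j) = 409 + j (n(j) = j + 409 = 409 + j)
(n(1769) + 2231306)*(-1800653 - 3162996) = ((409 + 1769) + 2231306)*(-1800653 - 3162996) = (2178 + 2231306)*(-4963649) = 2233484*(-4963649) = -11086230623116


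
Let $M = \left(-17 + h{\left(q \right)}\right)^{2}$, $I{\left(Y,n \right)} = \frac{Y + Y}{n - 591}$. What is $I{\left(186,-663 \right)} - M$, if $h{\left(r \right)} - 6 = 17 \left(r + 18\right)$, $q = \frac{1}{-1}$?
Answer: $- \frac{16152418}{209} \approx -77284.0$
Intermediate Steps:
$q = -1$
$h{\left(r \right)} = 312 + 17 r$ ($h{\left(r \right)} = 6 + 17 \left(r + 18\right) = 6 + 17 \left(18 + r\right) = 6 + \left(306 + 17 r\right) = 312 + 17 r$)
$I{\left(Y,n \right)} = \frac{2 Y}{-591 + n}$
$M = 77284$ ($M = \left(-17 + \left(312 + 17 \left(-1\right)\right)\right)^{2} = \left(-17 + \left(312 - 17\right)\right)^{2} = \left(-17 + 295\right)^{2} = 278^{2} = 77284$)
$I{\left(186,-663 \right)} - M = 2 \cdot 186 \frac{1}{-591 - 663} - 77284 = 2 \cdot 186 \frac{1}{-1254} - 77284 = 2 \cdot 186 \left(- \frac{1}{1254}\right) - 77284 = - \frac{62}{209} - 77284 = - \frac{16152418}{209}$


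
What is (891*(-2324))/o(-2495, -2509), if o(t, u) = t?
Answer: 2070684/2495 ≈ 829.93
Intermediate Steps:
(891*(-2324))/o(-2495, -2509) = (891*(-2324))/(-2495) = -2070684*(-1/2495) = 2070684/2495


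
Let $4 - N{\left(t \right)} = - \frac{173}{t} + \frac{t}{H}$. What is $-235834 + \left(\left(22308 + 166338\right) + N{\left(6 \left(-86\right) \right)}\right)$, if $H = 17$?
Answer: $- \frac{413634733}{8772} \approx -47154.0$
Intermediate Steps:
$N{\left(t \right)} = 4 + \frac{173}{t} - \frac{t}{17}$ ($N{\left(t \right)} = 4 - \left(- \frac{173}{t} + \frac{t}{17}\right) = 4 + \frac{173}{t} - \frac{t}{17}$)
$-235834 + \left(\left(22308 + 166338\right) + N{\left(6 \left(-86\right) \right)}\right) = -235834 + \left(\left(22308 + 166338\right) + \left(4 + \frac{173}{6 \left(-86\right)} - \frac{6 \left(-86\right)}{17}\right)\right) = -235834 + \left(188646 + \left(4 + \frac{173}{-516} - - \frac{516}{17}\right)\right) = -235834 + \left(188646 + \left(4 + 173 \left(- \frac{1}{516}\right) + \frac{516}{17}\right)\right) = -235834 + \left(188646 + \left(4 - \frac{173}{516} + \frac{516}{17}\right)\right) = -235834 + \left(188646 + \frac{298403}{8772}\right) = -235834 + \frac{1655101115}{8772} = - \frac{413634733}{8772}$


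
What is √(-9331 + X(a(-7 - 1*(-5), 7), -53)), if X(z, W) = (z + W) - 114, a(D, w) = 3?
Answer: 3*I*√1055 ≈ 97.442*I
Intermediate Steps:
X(z, W) = -114 + W + z (X(z, W) = (W + z) - 114 = -114 + W + z)
√(-9331 + X(a(-7 - 1*(-5), 7), -53)) = √(-9331 + (-114 - 53 + 3)) = √(-9331 - 164) = √(-9495) = 3*I*√1055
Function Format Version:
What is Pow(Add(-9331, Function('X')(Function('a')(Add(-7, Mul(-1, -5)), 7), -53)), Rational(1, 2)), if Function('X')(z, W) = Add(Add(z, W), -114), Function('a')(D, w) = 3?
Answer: Mul(3, I, Pow(1055, Rational(1, 2))) ≈ Mul(97.442, I)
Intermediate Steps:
Function('X')(z, W) = Add(-114, W, z) (Function('X')(z, W) = Add(Add(W, z), -114) = Add(-114, W, z))
Pow(Add(-9331, Function('X')(Function('a')(Add(-7, Mul(-1, -5)), 7), -53)), Rational(1, 2)) = Pow(Add(-9331, Add(-114, -53, 3)), Rational(1, 2)) = Pow(Add(-9331, -164), Rational(1, 2)) = Pow(-9495, Rational(1, 2)) = Mul(3, I, Pow(1055, Rational(1, 2)))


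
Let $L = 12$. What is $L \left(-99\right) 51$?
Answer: $-60588$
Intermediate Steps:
$L \left(-99\right) 51 = 12 \left(-99\right) 51 = \left(-1188\right) 51 = -60588$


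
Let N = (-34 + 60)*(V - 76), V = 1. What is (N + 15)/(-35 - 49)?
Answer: 645/28 ≈ 23.036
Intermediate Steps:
N = -1950 (N = (-34 + 60)*(1 - 76) = 26*(-75) = -1950)
(N + 15)/(-35 - 49) = (-1950 + 15)/(-35 - 49) = -1935/(-84) = -1/84*(-1935) = 645/28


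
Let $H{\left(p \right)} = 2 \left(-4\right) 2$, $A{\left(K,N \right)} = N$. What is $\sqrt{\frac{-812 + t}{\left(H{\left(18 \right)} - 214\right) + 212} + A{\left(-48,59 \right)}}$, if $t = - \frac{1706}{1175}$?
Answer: $\frac{2 \sqrt{12946479}}{705} \approx 10.207$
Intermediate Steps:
$H{\left(p \right)} = -16$ ($H{\left(p \right)} = \left(-8\right) 2 = -16$)
$t = - \frac{1706}{1175}$ ($t = \left(-1706\right) \frac{1}{1175} = - \frac{1706}{1175} \approx -1.4519$)
$\sqrt{\frac{-812 + t}{\left(H{\left(18 \right)} - 214\right) + 212} + A{\left(-48,59 \right)}} = \sqrt{\frac{-812 - \frac{1706}{1175}}{\left(-16 - 214\right) + 212} + 59} = \sqrt{- \frac{955806}{1175 \left(\left(-16 - 214\right) + 212\right)} + 59} = \sqrt{- \frac{955806}{1175 \left(-230 + 212\right)} + 59} = \sqrt{- \frac{955806}{1175 \left(-18\right)} + 59} = \sqrt{\left(- \frac{955806}{1175}\right) \left(- \frac{1}{18}\right) + 59} = \sqrt{\frac{159301}{3525} + 59} = \sqrt{\frac{367276}{3525}} = \frac{2 \sqrt{12946479}}{705}$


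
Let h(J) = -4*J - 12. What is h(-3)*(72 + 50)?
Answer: 0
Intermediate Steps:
h(J) = -12 - 4*J
h(-3)*(72 + 50) = (-12 - 4*(-3))*(72 + 50) = (-12 + 12)*122 = 0*122 = 0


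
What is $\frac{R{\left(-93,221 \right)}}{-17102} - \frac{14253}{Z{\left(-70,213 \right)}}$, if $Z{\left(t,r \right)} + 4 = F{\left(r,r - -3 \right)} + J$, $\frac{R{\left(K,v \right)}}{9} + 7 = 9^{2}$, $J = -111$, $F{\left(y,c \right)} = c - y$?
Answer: $\frac{121840107}{957712} \approx 127.22$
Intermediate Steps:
$R{\left(K,v \right)} = 666$ ($R{\left(K,v \right)} = -63 + 9 \cdot 9^{2} = -63 + 9 \cdot 81 = -63 + 729 = 666$)
$Z{\left(t,r \right)} = -112$ ($Z{\left(t,r \right)} = -4 + \left(\left(\left(r - -3\right) - r\right) - 111\right) = -4 + \left(\left(\left(r + 3\right) - r\right) - 111\right) = -4 + \left(\left(\left(3 + r\right) - r\right) - 111\right) = -4 + \left(3 - 111\right) = -4 - 108 = -112$)
$\frac{R{\left(-93,221 \right)}}{-17102} - \frac{14253}{Z{\left(-70,213 \right)}} = \frac{666}{-17102} - \frac{14253}{-112} = 666 \left(- \frac{1}{17102}\right) - - \frac{14253}{112} = - \frac{333}{8551} + \frac{14253}{112} = \frac{121840107}{957712}$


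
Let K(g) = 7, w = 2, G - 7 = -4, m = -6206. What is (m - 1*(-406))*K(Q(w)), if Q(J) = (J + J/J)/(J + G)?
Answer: -40600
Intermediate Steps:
G = 3 (G = 7 - 4 = 3)
Q(J) = (1 + J)/(3 + J) (Q(J) = (J + J/J)/(J + 3) = (J + 1)/(3 + J) = (1 + J)/(3 + J))
(m - 1*(-406))*K(Q(w)) = (-6206 - 1*(-406))*7 = (-6206 + 406)*7 = -5800*7 = -40600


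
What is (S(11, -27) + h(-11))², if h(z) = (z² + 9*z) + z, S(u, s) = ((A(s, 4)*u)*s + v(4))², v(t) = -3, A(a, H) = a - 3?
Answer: 6293988277315600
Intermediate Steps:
A(a, H) = -3 + a
S(u, s) = (-3 + s*u*(-3 + s))² (S(u, s) = (((-3 + s)*u)*s - 3)² = ((u*(-3 + s))*s - 3)² = (s*u*(-3 + s) - 3)² = (-3 + s*u*(-3 + s))²)
h(z) = z² + 10*z
(S(11, -27) + h(-11))² = ((-3 - 27*11*(-3 - 27))² - 11*(10 - 11))² = ((-3 - 27*11*(-30))² - 11*(-1))² = ((-3 + 8910)² + 11)² = (8907² + 11)² = (79334649 + 11)² = 79334660² = 6293988277315600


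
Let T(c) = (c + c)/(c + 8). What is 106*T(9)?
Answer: 1908/17 ≈ 112.24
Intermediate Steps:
T(c) = 2*c/(8 + c) (T(c) = (2*c)/(8 + c) = 2*c/(8 + c))
106*T(9) = 106*(2*9/(8 + 9)) = 106*(2*9/17) = 106*(2*9*(1/17)) = 106*(18/17) = 1908/17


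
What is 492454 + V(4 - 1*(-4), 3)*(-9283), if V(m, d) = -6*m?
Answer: 938038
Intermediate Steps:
492454 + V(4 - 1*(-4), 3)*(-9283) = 492454 - 6*(4 - 1*(-4))*(-9283) = 492454 - 6*(4 + 4)*(-9283) = 492454 - 6*8*(-9283) = 492454 - 48*(-9283) = 492454 + 445584 = 938038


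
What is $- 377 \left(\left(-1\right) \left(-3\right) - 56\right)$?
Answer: $19981$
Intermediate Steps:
$- 377 \left(\left(-1\right) \left(-3\right) - 56\right) = - 377 \left(3 - 56\right) = \left(-377\right) \left(-53\right) = 19981$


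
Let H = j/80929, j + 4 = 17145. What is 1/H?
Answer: 80929/17141 ≈ 4.7214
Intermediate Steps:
j = 17141 (j = -4 + 17145 = 17141)
H = 17141/80929 ≈ 0.21180
1/H = 1/(17141/80929) = 80929/17141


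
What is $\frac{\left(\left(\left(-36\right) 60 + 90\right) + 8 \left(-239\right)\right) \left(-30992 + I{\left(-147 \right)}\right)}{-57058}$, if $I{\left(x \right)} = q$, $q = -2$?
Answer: $- \frac{61709054}{28529} \approx -2163.0$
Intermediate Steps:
$I{\left(x \right)} = -2$
$\frac{\left(\left(\left(-36\right) 60 + 90\right) + 8 \left(-239\right)\right) \left(-30992 + I{\left(-147 \right)}\right)}{-57058} = \frac{\left(\left(\left(-36\right) 60 + 90\right) + 8 \left(-239\right)\right) \left(-30992 - 2\right)}{-57058} = \left(\left(-2160 + 90\right) - 1912\right) \left(-30994\right) \left(- \frac{1}{57058}\right) = \left(-2070 - 1912\right) \left(-30994\right) \left(- \frac{1}{57058}\right) = \left(-3982\right) \left(-30994\right) \left(- \frac{1}{57058}\right) = 123418108 \left(- \frac{1}{57058}\right) = - \frac{61709054}{28529}$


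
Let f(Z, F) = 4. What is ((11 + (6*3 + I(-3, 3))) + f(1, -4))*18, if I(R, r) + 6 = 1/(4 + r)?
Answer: 3420/7 ≈ 488.57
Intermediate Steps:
I(R, r) = -6 + 1/(4 + r)
((11 + (6*3 + I(-3, 3))) + f(1, -4))*18 = ((11 + (6*3 + (-23 - 6*3)/(4 + 3))) + 4)*18 = ((11 + (18 + (-23 - 18)/7)) + 4)*18 = ((11 + (18 + (⅐)*(-41))) + 4)*18 = ((11 + (18 - 41/7)) + 4)*18 = ((11 + 85/7) + 4)*18 = (162/7 + 4)*18 = (190/7)*18 = 3420/7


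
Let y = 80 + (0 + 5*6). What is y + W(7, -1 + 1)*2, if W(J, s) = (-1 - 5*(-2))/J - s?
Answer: 788/7 ≈ 112.57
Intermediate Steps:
y = 110 (y = 80 + (0 + 30) = 80 + 30 = 110)
W(J, s) = -s + 9/J (W(J, s) = (-1 + 10)/J - s = 9/J - s = -s + 9/J)
y + W(7, -1 + 1)*2 = 110 + (-(-1 + 1) + 9/7)*2 = 110 + (-1*0 + 9*(1/7))*2 = 110 + (0 + 9/7)*2 = 110 + (9/7)*2 = 110 + 18/7 = 788/7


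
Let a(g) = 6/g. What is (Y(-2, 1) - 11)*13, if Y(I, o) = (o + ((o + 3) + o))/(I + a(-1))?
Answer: -611/4 ≈ -152.75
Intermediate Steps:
Y(I, o) = (3 + 3*o)/(-6 + I) (Y(I, o) = (o + ((o + 3) + o))/(I + 6/(-1)) = (o + ((3 + o) + o))/(I + 6*(-1)) = (o + (3 + 2*o))/(I - 6) = (3 + 3*o)/(-6 + I))
(Y(-2, 1) - 11)*13 = (3*(1 + 1)/(-6 - 2) - 11)*13 = (3*2/(-8) - 11)*13 = (3*(-⅛)*2 - 11)*13 = (-¾ - 11)*13 = -47/4*13 = -611/4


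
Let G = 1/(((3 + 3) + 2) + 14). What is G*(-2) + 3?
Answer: 32/11 ≈ 2.9091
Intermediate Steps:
G = 1/22 (G = 1/((6 + 2) + 14) = 1/(8 + 14) = 1/22 ≈ 0.045455)
G*(-2) + 3 = (1/22)*(-2) + 3 = -1/11 + 3 = 32/11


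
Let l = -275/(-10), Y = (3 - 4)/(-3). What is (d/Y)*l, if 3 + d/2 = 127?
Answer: 20460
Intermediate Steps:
d = 248 (d = -6 + 2*127 = -6 + 254 = 248)
Y = ⅓ (Y = -⅓*(-1) = ⅓ ≈ 0.33333)
l = 55/2 (l = -275*(-⅒) = 55/2 ≈ 27.500)
(d/Y)*l = (248/(⅓))*(55/2) = (248*3)*(55/2) = 744*(55/2) = 20460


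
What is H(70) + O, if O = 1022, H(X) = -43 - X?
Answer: 909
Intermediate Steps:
H(70) + O = (-43 - 1*70) + 1022 = (-43 - 70) + 1022 = -113 + 1022 = 909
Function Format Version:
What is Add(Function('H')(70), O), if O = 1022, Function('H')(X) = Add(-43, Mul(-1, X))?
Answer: 909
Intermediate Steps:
Add(Function('H')(70), O) = Add(Add(-43, Mul(-1, 70)), 1022) = Add(Add(-43, -70), 1022) = Add(-113, 1022) = 909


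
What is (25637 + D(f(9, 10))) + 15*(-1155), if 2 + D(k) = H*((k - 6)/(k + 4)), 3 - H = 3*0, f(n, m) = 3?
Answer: 58161/7 ≈ 8308.7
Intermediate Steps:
H = 3 (H = 3 - 3*0 = 3 - 1*0 = 3 + 0 = 3)
D(k) = -2 + 3*(-6 + k)/(4 + k) (D(k) = -2 + 3*((k - 6)/(k + 4)) = -2 + 3*((-6 + k)/(4 + k)) = -2 + 3*(-6 + k)/(4 + k))
(25637 + D(f(9, 10))) + 15*(-1155) = (25637 + (-26 + 3)/(4 + 3)) + 15*(-1155) = (25637 - 23/7) - 17325 = 179436/7 - 17325 = 58161/7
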